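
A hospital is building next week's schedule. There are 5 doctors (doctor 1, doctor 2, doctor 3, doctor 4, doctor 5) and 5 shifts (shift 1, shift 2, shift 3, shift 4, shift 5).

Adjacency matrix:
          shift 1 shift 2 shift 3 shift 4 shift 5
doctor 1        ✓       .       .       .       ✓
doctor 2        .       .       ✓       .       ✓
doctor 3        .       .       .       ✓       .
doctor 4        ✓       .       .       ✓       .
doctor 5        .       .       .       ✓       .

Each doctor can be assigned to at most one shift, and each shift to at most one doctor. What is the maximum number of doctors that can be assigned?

A valid assignment of size 4: doctor 1–shift 5, doctor 2–shift 3, doctor 3–shift 4, doctor 4–shift 1.
The set {doctor 3, doctor 5} has only 1 neighbour ({shift 4}), so by Hall's theorem at most 4 of the 5 doctors can be matched.

4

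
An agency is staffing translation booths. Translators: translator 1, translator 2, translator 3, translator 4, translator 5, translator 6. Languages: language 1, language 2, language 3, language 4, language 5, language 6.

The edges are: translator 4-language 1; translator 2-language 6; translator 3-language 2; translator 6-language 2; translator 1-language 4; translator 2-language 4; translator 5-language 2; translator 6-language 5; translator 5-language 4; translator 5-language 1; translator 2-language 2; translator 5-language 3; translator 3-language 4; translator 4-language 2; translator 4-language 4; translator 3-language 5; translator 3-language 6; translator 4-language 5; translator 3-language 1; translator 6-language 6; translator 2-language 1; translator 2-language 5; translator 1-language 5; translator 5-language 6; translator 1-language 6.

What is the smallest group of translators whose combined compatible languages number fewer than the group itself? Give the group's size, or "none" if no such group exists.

A matching saturating every translator exists, for instance translator 1→language 5, translator 2→language 4, translator 3→language 2, translator 4→language 1, translator 5→language 3, translator 6→language 6.
By Hall's marriage theorem, this means |N(S)| ≥ |S| for every subset S, so no violating subset exists.

none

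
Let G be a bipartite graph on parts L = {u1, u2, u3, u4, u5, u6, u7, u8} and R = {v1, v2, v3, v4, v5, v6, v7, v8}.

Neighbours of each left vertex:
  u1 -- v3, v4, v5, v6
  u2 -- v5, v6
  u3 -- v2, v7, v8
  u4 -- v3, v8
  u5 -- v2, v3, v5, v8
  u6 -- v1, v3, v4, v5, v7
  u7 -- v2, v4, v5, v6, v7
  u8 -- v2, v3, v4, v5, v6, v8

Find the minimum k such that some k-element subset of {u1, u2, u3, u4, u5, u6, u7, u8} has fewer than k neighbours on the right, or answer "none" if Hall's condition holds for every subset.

none

A matching saturating every left vertex exists, for instance u1→v4, u2→v5, u3→v7, u4→v3, u5→v2, u6→v1, u7→v6, u8→v8.
By Hall's marriage theorem, this means |N(S)| ≥ |S| for every subset S, so no violating subset exists.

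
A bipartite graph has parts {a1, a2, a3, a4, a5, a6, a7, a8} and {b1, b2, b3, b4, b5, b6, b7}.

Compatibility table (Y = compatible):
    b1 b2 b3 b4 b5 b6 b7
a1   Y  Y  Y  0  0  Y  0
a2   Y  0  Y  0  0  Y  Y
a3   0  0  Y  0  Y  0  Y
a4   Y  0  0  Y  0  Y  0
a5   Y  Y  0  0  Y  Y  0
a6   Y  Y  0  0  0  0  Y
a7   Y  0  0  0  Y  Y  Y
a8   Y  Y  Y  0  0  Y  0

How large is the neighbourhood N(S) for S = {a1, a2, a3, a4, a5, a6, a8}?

The union of neighbours of {a1, a2, a3, a4, a5, a6, a8} is {b1, b2, b3, b4, b5, b6, b7}, which has 7 elements.
Since |N(S)| = 7 ≥ |S| = 7, Hall's condition holds for this subset.

7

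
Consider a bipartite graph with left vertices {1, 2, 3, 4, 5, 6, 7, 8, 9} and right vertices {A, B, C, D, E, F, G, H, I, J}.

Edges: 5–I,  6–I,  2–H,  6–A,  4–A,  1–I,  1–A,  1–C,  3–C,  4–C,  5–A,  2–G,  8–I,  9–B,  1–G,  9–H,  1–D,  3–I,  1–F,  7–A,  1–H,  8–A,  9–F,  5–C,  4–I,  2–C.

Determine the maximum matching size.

6

For example, pair 1-G, 2-H, 3-C, 4-A, 5-I, 9-B.
The set {3, 4, 5, 6, 7, 8} has only 3 neighbours ({A, C, I}), so by Hall's theorem at most 6 of the 9 left vertices can be matched.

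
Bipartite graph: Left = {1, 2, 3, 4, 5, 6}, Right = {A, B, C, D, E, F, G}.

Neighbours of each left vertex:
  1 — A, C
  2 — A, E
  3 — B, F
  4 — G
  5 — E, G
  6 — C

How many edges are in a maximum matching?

One maximum matching: 1→C, 2→A, 3→B, 4→G, 5→E.
The set {1, 2, 4, 5, 6} has only 4 neighbours ({A, C, E, G}), so by Hall's theorem at most 5 of the 6 left vertices can be matched.

5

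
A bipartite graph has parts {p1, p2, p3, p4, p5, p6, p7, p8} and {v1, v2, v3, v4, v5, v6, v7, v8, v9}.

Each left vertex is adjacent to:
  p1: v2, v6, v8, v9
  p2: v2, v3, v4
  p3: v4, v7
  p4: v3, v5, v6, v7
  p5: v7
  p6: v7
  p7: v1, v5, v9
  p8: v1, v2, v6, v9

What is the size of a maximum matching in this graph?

7

One maximum matching: p1–v9, p2–v3, p3–v4, p4–v6, p5–v7, p7–v1, p8–v2.
The set {p5, p6} has only 1 neighbour ({v7}), so by Hall's theorem at most 7 of the 8 left vertices can be matched.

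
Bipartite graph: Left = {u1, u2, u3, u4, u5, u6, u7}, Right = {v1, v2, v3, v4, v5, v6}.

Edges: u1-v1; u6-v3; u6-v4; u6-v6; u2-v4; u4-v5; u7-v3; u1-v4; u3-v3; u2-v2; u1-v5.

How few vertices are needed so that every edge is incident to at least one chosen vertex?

{u1, u2, u4, u6, v3} is a vertex cover of size 5: every edge has an endpoint in this set.
No smaller cover exists because u1–v1, u2–v2, u3–v3, u4–v5, u6–v6 is a matching of size 5, and a cover must include an endpoint of each of these disjoint edges (König's theorem).

5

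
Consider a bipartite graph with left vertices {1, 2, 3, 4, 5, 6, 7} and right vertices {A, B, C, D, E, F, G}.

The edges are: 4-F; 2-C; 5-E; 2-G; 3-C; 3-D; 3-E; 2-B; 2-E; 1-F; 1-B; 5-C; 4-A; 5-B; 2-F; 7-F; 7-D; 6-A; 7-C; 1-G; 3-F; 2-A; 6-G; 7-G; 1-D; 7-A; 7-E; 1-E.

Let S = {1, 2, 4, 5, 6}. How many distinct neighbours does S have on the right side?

7

The union of neighbours of {1, 2, 4, 5, 6} is {A, B, C, D, E, F, G}, which has 7 elements.
Since |N(S)| = 7 ≥ |S| = 5, Hall's condition holds for this subset.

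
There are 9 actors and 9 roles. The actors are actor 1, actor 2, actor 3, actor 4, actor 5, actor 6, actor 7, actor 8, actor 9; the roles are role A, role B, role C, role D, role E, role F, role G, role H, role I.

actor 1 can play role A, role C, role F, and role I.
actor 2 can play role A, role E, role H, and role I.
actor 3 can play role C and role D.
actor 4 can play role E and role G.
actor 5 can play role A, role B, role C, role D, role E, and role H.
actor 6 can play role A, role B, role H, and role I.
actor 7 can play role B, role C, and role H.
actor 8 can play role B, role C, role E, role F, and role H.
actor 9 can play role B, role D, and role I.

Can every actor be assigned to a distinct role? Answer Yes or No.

Yes

One maximum matching: actor 1–role I, actor 2–role E, actor 3–role D, actor 4–role G, actor 5–role C, actor 6–role A, actor 7–role H, actor 8–role F, actor 9–role B.
All 9 actors are covered.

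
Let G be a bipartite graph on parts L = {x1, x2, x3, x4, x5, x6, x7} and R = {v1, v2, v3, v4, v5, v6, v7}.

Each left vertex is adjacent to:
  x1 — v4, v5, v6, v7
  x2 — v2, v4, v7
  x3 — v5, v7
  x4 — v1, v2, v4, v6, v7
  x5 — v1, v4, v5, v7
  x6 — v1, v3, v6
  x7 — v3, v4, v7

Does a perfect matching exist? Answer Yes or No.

One maximum matching: x1→v4, x2→v2, x3→v5, x4→v6, x5→v1, x6→v3, x7→v7.
All 7 left vertices are covered.

Yes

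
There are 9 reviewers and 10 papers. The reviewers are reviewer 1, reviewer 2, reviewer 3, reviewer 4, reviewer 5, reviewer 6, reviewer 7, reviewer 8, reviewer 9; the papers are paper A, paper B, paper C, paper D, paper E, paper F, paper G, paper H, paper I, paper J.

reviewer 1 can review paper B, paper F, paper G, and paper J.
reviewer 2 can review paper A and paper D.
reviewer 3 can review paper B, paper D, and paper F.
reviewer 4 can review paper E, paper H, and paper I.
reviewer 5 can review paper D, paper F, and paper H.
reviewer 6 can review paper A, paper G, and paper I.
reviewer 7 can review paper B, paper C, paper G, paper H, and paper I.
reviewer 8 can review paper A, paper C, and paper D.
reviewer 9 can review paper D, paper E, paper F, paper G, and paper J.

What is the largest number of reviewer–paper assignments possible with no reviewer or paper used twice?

A valid assignment of size 9: reviewer 1-paper J, reviewer 2-paper A, reviewer 3-paper F, reviewer 4-paper E, reviewer 5-paper H, reviewer 6-paper I, reviewer 7-paper B, reviewer 8-paper D, reviewer 9-paper G.
All 9 reviewers are matched, so no larger matching exists.

9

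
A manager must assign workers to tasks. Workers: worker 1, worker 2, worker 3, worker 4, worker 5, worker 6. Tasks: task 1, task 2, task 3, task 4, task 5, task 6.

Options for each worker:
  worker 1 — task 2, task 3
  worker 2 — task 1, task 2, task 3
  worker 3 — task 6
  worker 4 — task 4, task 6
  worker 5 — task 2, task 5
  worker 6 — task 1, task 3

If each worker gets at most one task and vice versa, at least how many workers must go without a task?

0

For example, pair worker 1–task 3, worker 2–task 2, worker 3–task 6, worker 4–task 4, worker 5–task 5, worker 6–task 1.
All 6 workers are matched, so no larger matching exists.
That matches 6 of the 6, leaving 0 unmatched; no matching can do better.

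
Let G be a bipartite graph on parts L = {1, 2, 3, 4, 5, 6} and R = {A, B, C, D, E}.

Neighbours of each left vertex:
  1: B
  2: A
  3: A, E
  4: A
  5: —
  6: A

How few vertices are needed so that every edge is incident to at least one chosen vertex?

3

{1, 3, A} is a vertex cover of size 3: every edge has an endpoint in this set.
No smaller cover exists because 1–B, 2–A, 3–E is a matching of size 3, and a cover must include an endpoint of each of these disjoint edges (König's theorem).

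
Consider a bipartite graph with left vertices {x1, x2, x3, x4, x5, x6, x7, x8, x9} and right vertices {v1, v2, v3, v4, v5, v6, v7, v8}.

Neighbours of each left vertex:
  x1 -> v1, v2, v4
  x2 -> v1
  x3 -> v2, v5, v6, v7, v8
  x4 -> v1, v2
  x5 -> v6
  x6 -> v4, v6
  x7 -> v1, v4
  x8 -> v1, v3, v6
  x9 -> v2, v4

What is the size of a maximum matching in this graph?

6

For example, pair x1–v4, x2–v1, x3–v5, x4–v2, x5–v6, x8–v3.
The set {x1, x2, x4, x5, x6, x7, x9} has only 4 neighbours ({v1, v2, v4, v6}), so by Hall's theorem at most 6 of the 9 left vertices can be matched.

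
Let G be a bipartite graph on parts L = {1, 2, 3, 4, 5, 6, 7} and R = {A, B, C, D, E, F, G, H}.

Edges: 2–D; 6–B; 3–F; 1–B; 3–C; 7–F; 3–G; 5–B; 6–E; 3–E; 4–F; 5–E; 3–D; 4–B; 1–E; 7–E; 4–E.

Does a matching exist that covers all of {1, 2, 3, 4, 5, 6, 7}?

The set {1, 4, 5, 6, 7} has only 3 neighbours ({B, E, F}), so by Hall's theorem at most 5 of the 7 left vertices can be matched.
Hence no matching covers every left vertex.

No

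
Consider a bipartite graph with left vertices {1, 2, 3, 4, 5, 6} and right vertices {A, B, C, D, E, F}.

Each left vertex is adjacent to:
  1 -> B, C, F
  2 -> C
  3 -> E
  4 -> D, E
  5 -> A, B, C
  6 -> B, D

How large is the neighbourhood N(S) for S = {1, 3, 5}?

5

The union of neighbours of {1, 3, 5} is {A, B, C, E, F}, which has 5 elements.
Since |N(S)| = 5 ≥ |S| = 3, Hall's condition holds for this subset.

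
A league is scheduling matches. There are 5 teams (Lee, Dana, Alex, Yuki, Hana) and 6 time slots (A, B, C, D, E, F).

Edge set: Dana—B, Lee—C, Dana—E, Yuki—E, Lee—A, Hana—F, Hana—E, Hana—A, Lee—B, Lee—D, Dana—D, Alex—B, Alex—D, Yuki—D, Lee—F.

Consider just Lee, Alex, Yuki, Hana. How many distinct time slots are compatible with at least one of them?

6

The union of neighbours of {Lee, Alex, Yuki, Hana} is {A, B, C, D, E, F}, which has 6 elements.
Since |N(S)| = 6 ≥ |S| = 4, Hall's condition holds for this subset.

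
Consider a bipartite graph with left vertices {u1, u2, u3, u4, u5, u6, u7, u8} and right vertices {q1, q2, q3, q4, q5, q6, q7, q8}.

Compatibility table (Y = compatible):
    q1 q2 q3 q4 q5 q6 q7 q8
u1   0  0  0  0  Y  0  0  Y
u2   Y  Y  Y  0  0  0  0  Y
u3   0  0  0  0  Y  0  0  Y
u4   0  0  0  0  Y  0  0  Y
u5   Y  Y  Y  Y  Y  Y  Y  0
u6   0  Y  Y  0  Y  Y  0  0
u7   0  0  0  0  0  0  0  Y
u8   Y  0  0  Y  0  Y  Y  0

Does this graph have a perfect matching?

No

The set {u1, u3, u4, u7} has only 2 neighbours ({q5, q8}), so by Hall's theorem at most 6 of the 8 left vertices can be matched.
Hence no matching covers every left vertex.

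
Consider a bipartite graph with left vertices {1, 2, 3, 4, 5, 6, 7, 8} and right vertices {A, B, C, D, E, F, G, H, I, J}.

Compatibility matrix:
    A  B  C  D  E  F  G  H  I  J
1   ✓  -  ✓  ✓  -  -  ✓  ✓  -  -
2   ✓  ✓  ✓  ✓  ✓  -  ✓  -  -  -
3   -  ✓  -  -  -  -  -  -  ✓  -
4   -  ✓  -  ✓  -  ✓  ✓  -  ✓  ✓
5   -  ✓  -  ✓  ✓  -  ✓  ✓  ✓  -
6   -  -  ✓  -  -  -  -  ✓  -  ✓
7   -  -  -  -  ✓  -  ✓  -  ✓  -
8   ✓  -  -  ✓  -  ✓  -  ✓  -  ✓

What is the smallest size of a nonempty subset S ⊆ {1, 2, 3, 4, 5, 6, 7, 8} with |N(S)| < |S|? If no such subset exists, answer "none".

A matching saturating every left vertex exists, for instance 1→H, 2→A, 3→B, 4→G, 5→E, 6→C, 7→I, 8→J.
By Hall's marriage theorem, this means |N(S)| ≥ |S| for every subset S, so no violating subset exists.

none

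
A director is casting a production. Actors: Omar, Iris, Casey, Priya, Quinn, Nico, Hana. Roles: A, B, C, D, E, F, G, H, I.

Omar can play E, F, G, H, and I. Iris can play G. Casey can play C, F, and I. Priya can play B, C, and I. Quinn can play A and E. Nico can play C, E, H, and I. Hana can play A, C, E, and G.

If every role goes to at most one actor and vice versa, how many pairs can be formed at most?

7

A valid assignment of size 7: Omar→H, Iris→G, Casey→F, Priya→B, Quinn→A, Nico→C, Hana→E.
This saturates every actor, so 7 is the maximum.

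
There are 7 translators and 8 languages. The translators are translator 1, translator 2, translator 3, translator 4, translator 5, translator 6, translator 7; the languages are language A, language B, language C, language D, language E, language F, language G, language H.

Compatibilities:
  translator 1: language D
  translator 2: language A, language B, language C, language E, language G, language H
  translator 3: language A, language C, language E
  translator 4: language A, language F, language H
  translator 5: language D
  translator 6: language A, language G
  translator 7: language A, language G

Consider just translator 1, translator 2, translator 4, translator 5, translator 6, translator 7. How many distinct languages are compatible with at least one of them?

8

The union of neighbours of {translator 1, translator 2, translator 4, translator 5, translator 6, translator 7} is {language A, language B, language C, language D, language E, language F, language G, language H}, which has 8 elements.
Since |N(S)| = 8 ≥ |S| = 6, Hall's condition holds for this subset.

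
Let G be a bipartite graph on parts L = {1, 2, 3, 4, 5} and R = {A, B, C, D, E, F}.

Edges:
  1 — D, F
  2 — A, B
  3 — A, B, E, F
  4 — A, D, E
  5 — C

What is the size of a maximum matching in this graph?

5

A valid assignment of size 5: 1–F, 2–A, 3–B, 4–E, 5–C.
This saturates every left vertex, so 5 is the maximum.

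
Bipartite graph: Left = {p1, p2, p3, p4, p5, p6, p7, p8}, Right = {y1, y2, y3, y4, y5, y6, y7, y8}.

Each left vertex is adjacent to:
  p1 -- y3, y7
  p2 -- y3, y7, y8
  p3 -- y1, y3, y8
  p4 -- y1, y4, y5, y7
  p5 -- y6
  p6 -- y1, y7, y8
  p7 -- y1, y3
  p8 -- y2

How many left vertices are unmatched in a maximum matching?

One maximum matching: p1–y7, p2–y8, p3–y3, p4–y4, p5–y6, p6–y1, p8–y2.
The set {p1, p2, p3, p6, p7} has only 4 neighbours ({y1, y3, y7, y8}), so by Hall's theorem at most 7 of the 8 left vertices can be matched.
That matches 7 of the 8, leaving 1 unmatched; no matching can do better.

1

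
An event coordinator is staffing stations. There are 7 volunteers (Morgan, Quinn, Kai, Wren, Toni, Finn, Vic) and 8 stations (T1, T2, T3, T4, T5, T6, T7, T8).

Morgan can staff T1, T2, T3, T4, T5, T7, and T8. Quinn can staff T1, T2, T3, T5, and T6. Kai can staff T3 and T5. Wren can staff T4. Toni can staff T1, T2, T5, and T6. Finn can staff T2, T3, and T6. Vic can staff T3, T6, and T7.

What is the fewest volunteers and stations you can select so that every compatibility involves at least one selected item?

7

A maximum matching has 7 edges (e.g. Morgan–T5, Quinn–T6, Kai–T3, Wren–T4, Toni–T1, Finn–T2, Vic–T7).
By König's theorem the minimum vertex cover has the same size. One such cover is {Morgan, Quinn, Kai, Wren, Toni, Finn, Vic}.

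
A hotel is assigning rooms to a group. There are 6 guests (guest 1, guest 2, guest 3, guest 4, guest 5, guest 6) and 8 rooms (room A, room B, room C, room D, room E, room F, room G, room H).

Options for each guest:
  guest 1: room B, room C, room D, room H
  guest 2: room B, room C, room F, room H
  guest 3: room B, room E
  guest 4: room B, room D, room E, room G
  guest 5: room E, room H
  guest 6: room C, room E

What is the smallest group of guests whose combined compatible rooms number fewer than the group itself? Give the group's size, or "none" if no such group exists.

A matching saturating every guest exists, for instance guest 1→room D, guest 2→room F, guest 3→room B, guest 4→room G, guest 5→room H, guest 6→room E.
By Hall's marriage theorem, this means |N(S)| ≥ |S| for every subset S, so no violating subset exists.

none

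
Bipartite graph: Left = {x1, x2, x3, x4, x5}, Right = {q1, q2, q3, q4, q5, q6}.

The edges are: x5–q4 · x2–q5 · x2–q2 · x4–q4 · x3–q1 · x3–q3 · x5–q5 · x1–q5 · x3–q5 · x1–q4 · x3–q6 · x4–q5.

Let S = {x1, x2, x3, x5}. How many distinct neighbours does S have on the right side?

The union of neighbours of {x1, x2, x3, x5} is {q1, q2, q3, q4, q5, q6}, which has 6 elements.
Since |N(S)| = 6 ≥ |S| = 4, Hall's condition holds for this subset.

6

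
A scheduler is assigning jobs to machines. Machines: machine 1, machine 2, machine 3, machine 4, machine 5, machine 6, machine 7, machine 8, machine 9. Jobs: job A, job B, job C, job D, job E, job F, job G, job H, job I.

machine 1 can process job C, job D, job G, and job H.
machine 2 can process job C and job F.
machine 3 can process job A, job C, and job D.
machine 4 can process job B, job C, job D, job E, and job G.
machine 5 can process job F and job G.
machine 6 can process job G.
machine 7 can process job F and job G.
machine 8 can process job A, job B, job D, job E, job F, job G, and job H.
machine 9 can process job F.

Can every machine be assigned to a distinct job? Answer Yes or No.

No

The set {machine 5, machine 6, machine 7, machine 9} has only 2 neighbours ({job F, job G}), so by Hall's theorem at most 7 of the 9 machines can be matched.
Hence no matching covers every machine.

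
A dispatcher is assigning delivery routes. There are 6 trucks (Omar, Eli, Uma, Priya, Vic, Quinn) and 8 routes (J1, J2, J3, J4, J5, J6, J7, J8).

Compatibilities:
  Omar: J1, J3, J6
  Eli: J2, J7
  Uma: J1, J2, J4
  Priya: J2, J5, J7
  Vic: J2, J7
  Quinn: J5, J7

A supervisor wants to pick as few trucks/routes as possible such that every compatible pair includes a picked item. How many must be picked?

{Omar, Uma, J2, J5, J7} is a vertex cover of size 5: every edge has an endpoint in this set.
No smaller cover exists because Omar–J3, Eli–J2, Uma–J1, Priya–J5, Vic–J7 is a matching of size 5, and a cover must include an endpoint of each of these disjoint edges (König's theorem).

5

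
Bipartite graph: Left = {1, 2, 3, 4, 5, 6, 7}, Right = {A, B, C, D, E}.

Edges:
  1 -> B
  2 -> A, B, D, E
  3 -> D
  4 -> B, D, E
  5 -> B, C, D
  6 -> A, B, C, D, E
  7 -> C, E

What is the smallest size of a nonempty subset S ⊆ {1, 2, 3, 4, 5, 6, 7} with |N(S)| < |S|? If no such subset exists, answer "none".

5

Take S = {1, 3, 4, 5, 7}. Its neighbourhood is {B, C, D, E}, so |N(S)| = 4 < |S| = 5.
Every subset of size less than 5 has at least as many neighbours as members, so 5 is the minimum.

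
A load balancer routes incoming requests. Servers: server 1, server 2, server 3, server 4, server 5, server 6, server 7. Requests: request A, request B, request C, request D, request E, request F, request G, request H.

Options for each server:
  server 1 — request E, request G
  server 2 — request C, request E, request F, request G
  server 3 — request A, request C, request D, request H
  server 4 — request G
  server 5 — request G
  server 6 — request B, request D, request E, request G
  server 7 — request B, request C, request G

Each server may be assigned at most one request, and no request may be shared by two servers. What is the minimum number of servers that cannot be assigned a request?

A valid assignment of size 6: server 1→request E, server 2→request F, server 3→request H, server 4→request G, server 6→request D, server 7→request C.
The set {server 4, server 5} has only 1 neighbour ({request G}), so by Hall's theorem at most 6 of the 7 servers can be matched.
That matches 6 of the 7, leaving 1 unmatched; no matching can do better.

1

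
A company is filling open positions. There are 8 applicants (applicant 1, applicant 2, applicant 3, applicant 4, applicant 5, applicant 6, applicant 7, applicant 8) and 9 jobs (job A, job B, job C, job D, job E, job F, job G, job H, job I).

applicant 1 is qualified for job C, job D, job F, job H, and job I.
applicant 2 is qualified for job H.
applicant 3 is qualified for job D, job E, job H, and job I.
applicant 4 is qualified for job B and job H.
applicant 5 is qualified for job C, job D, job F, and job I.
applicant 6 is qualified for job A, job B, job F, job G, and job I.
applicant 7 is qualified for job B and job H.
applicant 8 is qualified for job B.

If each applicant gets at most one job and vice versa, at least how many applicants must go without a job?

For example, pair applicant 1-job C, applicant 2-job H, applicant 3-job D, applicant 4-job B, applicant 5-job I, applicant 6-job F.
The set {applicant 2, applicant 4, applicant 7, applicant 8} has only 2 neighbours ({job B, job H}), so by Hall's theorem at most 6 of the 8 applicants can be matched.
That matches 6 of the 8, leaving 2 unmatched; no matching can do better.

2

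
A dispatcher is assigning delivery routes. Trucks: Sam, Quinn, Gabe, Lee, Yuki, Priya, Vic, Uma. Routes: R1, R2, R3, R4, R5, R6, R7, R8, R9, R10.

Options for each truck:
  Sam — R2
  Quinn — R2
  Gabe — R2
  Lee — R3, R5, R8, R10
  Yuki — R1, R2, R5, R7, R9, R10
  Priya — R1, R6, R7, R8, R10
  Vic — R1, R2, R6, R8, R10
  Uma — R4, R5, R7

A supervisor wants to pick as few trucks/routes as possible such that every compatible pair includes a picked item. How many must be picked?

A maximum matching has 6 edges (e.g. Sam–R2, Lee–R8, Yuki–R9, Priya–R10, Vic–R6, Uma–R7).
By König's theorem the minimum vertex cover has the same size. One such cover is {Lee, Yuki, Priya, Vic, Uma, R2}.

6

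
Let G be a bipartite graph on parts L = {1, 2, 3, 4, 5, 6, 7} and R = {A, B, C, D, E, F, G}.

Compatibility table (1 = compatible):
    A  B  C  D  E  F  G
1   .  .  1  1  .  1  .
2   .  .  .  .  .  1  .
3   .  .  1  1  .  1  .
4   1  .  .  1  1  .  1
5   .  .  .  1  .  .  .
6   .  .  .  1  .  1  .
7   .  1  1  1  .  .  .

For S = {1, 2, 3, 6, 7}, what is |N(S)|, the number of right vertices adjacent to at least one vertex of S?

4

The union of neighbours of {1, 2, 3, 6, 7} is {B, C, D, F}, which has 4 elements.
Since |N(S)| = 4 < |S| = 5, Hall's condition fails for this subset.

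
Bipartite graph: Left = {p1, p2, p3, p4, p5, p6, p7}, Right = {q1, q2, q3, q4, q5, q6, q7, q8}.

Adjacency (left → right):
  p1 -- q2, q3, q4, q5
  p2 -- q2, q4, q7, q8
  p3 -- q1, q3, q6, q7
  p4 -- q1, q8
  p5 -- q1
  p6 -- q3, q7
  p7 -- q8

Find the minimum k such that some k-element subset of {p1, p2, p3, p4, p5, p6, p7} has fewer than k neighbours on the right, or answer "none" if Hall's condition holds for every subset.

3

Take S = {p4, p5, p7}. Its neighbourhood is {q1, q8}, so |N(S)| = 2 < |S| = 3.
Every subset of size less than 3 has at least as many neighbours as members, so 3 is the minimum.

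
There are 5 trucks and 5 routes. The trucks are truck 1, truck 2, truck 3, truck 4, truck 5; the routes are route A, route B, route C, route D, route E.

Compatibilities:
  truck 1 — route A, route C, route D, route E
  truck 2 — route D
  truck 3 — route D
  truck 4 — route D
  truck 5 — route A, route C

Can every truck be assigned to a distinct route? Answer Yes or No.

The set {truck 2, truck 3, truck 4} has only 1 neighbour ({route D}), so by Hall's theorem at most 3 of the 5 trucks can be matched.
Hence no matching covers every truck.

No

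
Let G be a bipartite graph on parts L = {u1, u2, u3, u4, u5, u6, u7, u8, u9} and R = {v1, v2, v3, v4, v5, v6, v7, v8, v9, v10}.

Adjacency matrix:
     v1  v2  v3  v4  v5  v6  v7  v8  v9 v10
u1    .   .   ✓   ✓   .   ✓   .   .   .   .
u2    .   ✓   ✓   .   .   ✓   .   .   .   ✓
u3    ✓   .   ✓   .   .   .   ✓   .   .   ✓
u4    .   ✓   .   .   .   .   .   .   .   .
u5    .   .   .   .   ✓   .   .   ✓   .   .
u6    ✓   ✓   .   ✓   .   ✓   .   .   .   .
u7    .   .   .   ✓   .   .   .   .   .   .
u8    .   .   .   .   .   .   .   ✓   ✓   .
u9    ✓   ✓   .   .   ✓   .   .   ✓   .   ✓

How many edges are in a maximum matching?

A valid assignment of size 9: u1–v3, u2–v6, u3–v7, u4–v2, u5–v8, u6–v1, u7–v4, u8–v9, u9–v10.
This saturates every left vertex, so 9 is the maximum.

9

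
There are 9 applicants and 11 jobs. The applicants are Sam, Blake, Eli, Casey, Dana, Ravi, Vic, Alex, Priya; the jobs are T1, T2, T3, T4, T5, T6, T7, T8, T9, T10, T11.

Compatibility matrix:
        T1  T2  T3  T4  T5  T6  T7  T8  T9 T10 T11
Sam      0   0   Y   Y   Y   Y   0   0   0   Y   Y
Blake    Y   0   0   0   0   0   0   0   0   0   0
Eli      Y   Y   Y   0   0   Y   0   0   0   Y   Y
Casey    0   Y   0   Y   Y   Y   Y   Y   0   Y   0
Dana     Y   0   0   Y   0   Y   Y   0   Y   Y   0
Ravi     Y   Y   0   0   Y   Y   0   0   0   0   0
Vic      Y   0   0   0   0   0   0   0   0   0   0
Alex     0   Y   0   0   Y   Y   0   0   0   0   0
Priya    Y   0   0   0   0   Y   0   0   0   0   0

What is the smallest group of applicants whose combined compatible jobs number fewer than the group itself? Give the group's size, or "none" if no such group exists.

Take S = {Blake, Vic}. Its neighbourhood is {T1}, so |N(S)| = 1 < |S| = 2.
No single vertex violates Hall's condition since each has at least one neighbour, so 2 is the minimum.

2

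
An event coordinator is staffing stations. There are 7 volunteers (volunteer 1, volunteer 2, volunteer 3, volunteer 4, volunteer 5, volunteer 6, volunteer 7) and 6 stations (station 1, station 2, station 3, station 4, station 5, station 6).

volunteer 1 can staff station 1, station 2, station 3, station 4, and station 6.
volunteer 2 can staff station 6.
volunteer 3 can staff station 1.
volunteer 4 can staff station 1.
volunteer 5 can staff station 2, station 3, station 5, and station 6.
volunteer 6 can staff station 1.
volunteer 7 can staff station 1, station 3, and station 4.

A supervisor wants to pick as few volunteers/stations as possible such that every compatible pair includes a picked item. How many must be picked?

5

A maximum matching has 5 edges (e.g. volunteer 1–station 2, volunteer 2–station 6, volunteer 3–station 1, volunteer 5–station 5, volunteer 7–station 3).
By König's theorem the minimum vertex cover has the same size. One such cover is {volunteer 1, volunteer 2, volunteer 5, volunteer 7, station 1}.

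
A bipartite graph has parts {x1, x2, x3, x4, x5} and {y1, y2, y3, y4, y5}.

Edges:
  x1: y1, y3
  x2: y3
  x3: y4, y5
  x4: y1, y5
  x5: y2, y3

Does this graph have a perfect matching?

Yes

One maximum matching: x1–y1, x2–y3, x3–y4, x4–y5, x5–y2.
Every left vertex is matched, so this is a perfect matching.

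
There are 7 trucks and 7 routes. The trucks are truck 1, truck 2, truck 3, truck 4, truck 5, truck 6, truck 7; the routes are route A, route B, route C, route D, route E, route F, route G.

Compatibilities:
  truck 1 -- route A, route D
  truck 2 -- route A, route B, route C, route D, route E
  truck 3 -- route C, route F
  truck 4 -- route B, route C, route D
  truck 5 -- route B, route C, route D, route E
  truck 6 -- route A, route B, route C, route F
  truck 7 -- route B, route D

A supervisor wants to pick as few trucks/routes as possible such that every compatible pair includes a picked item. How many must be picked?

A maximum matching has 6 edges (e.g. truck 1–route A, truck 2–route E, truck 3–route F, truck 4–route D, truck 5–route C, truck 6–route B).
By König's theorem the minimum vertex cover has the same size. One such cover is {route A, route B, route C, route D, route E, route F}.

6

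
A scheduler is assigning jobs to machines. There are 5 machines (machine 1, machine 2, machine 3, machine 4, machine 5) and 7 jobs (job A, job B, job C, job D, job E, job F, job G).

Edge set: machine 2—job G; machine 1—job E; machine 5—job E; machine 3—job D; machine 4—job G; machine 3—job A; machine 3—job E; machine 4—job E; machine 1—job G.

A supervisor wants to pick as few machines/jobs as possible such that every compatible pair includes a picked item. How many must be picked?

{machine 3, job E, job G} is a vertex cover of size 3: every edge has an endpoint in this set.
No smaller cover exists because machine 1–job E, machine 2–job G, machine 3–job A is a matching of size 3, and a cover must include an endpoint of each of these disjoint edges (König's theorem).

3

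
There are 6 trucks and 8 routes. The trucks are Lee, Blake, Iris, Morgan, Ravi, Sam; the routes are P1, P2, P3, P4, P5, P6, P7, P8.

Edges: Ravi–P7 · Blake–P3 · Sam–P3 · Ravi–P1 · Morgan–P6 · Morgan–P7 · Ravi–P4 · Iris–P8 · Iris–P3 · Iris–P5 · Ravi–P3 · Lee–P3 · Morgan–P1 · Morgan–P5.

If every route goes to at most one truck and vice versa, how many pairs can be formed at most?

A valid assignment of size 4: Lee–P3, Iris–P8, Morgan–P5, Ravi–P1.
The set {Lee, Blake, Sam} has only 1 neighbour ({P3}), so by Hall's theorem at most 4 of the 6 trucks can be matched.

4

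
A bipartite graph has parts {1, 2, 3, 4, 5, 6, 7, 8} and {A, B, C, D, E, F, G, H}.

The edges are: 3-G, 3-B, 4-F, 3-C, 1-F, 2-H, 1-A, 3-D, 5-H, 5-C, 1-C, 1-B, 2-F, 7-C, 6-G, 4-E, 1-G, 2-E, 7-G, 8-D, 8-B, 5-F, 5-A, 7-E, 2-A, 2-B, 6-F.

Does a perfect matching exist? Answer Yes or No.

One maximum matching: 1→A, 2→H, 3→D, 4→F, 5→C, 6→G, 7→E, 8→B.
All 8 left vertices are covered.

Yes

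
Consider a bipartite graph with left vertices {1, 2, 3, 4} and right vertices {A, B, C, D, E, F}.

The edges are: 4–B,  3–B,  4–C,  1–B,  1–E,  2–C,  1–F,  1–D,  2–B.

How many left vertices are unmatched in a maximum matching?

1

A valid assignment of size 3: 1–E, 2–C, 3–B.
The set {2, 3, 4} has only 2 neighbours ({B, C}), so by Hall's theorem at most 3 of the 4 left vertices can be matched.
That matches 3 of the 4, leaving 1 unmatched; no matching can do better.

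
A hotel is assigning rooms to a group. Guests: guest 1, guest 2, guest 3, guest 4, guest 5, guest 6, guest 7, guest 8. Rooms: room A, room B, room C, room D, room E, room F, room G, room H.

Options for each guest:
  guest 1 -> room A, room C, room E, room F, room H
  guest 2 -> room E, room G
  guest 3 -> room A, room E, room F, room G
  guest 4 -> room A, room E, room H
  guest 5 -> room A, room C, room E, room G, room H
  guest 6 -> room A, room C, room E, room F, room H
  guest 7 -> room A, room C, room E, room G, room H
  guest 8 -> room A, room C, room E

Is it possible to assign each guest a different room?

No

The set {guest 1, guest 2, guest 3, guest 4, guest 5, guest 6, guest 7, guest 8} has only 6 neighbours ({room A, room C, room E, room F, room G, room H}), so by Hall's theorem at most 6 of the 8 guests can be matched.
Hence no matching covers every guest.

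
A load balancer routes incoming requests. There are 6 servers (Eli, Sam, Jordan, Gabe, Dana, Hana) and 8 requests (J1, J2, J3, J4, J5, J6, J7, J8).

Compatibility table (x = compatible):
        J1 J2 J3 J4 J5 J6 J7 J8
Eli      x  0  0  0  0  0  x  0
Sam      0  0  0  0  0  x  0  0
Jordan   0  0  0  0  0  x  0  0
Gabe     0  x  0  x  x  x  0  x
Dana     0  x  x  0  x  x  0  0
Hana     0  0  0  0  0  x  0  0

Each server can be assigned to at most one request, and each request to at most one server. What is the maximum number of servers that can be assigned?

4

For example, pair Eli-J7, Sam-J6, Gabe-J2, Dana-J3.
The set {Sam, Jordan, Hana} has only 1 neighbour ({J6}), so by Hall's theorem at most 4 of the 6 servers can be matched.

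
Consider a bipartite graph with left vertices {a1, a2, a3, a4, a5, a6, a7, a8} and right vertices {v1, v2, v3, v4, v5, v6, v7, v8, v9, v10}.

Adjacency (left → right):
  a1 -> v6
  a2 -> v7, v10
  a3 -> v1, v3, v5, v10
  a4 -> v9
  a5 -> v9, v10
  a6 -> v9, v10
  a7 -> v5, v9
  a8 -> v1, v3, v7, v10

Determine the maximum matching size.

For example, pair a1→v6, a2→v7, a3→v3, a4→v9, a5→v10, a7→v5, a8→v1.
The set {a4, a5, a6} has only 2 neighbours ({v10, v9}), so by Hall's theorem at most 7 of the 8 left vertices can be matched.

7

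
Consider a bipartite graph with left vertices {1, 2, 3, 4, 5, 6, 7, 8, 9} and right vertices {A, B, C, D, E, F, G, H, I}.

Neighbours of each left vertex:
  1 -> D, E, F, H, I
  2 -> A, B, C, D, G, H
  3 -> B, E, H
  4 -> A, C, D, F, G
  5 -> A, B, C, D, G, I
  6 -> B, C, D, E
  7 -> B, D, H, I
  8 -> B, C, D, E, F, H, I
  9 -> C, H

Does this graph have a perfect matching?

Yes

For example, pair 1–E, 2–G, 3–B, 4–F, 5–A, 6–D, 7–I, 8–H, 9–C.
All 9 left vertices are covered.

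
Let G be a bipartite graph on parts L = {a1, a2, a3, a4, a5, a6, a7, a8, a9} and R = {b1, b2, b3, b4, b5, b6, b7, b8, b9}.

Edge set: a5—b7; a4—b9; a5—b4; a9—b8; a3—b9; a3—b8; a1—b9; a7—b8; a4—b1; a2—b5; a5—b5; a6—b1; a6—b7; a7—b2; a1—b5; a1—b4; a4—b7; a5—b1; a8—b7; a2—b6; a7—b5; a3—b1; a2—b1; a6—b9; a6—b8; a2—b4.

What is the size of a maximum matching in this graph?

8

For example, pair a1→b4, a2→b6, a3→b8, a4→b9, a5→b5, a6→b1, a7→b2, a8→b7.
The set {a3, a4, a6, a8, a9} has only 4 neighbours ({b1, b7, b8, b9}), so by Hall's theorem at most 8 of the 9 left vertices can be matched.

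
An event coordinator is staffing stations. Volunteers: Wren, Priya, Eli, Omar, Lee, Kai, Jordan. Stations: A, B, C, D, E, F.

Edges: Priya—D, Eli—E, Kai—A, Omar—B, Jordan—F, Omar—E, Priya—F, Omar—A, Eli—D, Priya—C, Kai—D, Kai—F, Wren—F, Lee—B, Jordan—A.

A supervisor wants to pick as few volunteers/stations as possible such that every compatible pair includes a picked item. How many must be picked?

{Priya, A, B, D, E, F} is a vertex cover of size 6: every edge has an endpoint in this set.
No smaller cover exists because Wren–F, Priya–C, Eli–E, Omar–A, Lee–B, Kai–D is a matching of size 6, and a cover must include an endpoint of each of these disjoint edges (König's theorem).

6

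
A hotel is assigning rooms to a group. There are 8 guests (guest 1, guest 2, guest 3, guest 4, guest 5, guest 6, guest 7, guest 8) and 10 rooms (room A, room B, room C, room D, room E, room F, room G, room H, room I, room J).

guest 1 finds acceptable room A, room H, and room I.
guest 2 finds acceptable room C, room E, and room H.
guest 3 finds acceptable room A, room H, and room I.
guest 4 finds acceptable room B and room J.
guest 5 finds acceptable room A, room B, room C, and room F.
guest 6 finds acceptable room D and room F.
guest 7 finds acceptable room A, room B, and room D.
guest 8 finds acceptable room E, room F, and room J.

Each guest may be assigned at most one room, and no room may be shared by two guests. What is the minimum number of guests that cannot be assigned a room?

A valid assignment of size 8: guest 1-room H, guest 2-room E, guest 3-room I, guest 4-room B, guest 5-room C, guest 6-room F, guest 7-room D, guest 8-room J.
All 8 guests are matched, so no larger matching exists.
That matches 8 of the 8, leaving 0 unmatched; no matching can do better.

0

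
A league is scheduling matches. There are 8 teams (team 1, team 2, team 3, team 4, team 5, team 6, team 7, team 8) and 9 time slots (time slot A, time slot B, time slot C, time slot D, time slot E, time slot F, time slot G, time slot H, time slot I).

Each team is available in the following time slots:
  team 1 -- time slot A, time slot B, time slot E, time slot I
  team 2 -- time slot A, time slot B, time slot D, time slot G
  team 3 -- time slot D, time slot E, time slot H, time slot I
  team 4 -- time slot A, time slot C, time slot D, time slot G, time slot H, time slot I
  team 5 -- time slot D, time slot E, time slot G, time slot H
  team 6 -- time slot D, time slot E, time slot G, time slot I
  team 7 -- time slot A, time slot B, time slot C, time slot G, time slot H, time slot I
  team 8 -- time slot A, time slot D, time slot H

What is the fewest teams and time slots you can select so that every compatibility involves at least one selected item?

8

The 8 edges team 1–time slot A, team 2–time slot B, team 3–time slot E, team 4–time slot C, team 5–time slot G, team 6–time slot D, team 7–time slot I, team 8–time slot H form a matching, so any vertex cover needs at least 8 vertices (one per matched edge).
Conversely {team 1, team 2, team 3, team 4, team 5, team 6, team 7, team 8} meets every edge and has exactly 8 vertices, so 8 is optimal.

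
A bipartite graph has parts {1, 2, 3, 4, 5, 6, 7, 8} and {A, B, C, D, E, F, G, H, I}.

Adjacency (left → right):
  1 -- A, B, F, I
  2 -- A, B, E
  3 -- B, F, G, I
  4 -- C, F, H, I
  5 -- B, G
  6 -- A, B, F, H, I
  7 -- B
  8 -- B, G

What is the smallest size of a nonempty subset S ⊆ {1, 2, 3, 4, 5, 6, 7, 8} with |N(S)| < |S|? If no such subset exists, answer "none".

3

Take S = {5, 7, 8}. Its neighbourhood is {B, G}, so |N(S)| = 2 < |S| = 3.
Every subset of size less than 3 has at least as many neighbours as members, so 3 is the minimum.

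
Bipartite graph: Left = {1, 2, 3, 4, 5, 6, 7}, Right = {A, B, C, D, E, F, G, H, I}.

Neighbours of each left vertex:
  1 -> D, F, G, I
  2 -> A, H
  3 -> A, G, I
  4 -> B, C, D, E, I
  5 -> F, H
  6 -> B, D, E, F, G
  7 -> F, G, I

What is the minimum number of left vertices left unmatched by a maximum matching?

0

One maximum matching: 1→D, 2→A, 3→I, 4→E, 5→H, 6→G, 7→F.
This saturates every left vertex, so 7 is the maximum.
That matches 7 of the 7, leaving 0 unmatched; no matching can do better.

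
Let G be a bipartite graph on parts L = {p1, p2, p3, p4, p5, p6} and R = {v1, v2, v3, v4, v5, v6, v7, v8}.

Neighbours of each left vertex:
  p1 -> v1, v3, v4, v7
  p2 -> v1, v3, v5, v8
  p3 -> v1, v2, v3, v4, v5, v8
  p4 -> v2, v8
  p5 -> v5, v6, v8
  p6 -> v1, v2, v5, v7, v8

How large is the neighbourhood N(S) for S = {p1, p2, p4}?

The union of neighbours of {p1, p2, p4} is {v1, v2, v3, v4, v5, v7, v8}, which has 7 elements.
Since |N(S)| = 7 ≥ |S| = 3, Hall's condition holds for this subset.

7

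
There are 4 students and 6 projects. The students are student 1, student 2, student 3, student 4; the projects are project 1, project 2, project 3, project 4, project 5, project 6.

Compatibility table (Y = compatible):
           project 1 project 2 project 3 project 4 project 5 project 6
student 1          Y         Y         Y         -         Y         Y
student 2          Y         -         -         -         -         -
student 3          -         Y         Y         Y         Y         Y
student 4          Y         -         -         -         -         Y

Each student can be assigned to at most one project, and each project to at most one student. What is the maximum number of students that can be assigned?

4

For example, pair student 1-project 2, student 2-project 1, student 3-project 3, student 4-project 6.
This saturates every student, so 4 is the maximum.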